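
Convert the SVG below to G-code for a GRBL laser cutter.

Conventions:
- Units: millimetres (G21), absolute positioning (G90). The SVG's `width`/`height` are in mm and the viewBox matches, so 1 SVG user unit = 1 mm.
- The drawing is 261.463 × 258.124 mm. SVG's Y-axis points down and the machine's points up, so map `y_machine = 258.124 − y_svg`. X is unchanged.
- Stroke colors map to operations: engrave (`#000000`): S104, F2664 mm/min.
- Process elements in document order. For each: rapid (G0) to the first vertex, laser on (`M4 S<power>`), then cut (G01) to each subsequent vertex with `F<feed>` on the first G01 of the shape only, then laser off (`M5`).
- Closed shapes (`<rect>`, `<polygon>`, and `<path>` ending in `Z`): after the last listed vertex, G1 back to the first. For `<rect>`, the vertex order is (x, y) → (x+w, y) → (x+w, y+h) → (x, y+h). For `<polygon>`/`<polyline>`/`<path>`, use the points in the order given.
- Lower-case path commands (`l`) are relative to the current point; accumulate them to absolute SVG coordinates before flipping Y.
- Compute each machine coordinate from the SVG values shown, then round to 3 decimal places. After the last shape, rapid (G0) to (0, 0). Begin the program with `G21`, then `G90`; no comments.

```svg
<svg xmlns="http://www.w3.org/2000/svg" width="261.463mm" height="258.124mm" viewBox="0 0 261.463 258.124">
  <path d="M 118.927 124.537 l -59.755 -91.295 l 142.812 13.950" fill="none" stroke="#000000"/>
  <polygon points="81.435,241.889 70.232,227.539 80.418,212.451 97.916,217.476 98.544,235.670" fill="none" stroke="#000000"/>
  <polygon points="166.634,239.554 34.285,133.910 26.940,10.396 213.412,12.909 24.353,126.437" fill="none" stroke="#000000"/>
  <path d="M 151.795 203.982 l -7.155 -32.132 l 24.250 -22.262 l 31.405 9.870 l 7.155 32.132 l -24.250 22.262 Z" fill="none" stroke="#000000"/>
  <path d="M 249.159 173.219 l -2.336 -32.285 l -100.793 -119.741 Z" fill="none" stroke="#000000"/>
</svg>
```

1 u = 1 mm; y_m = 258.124 − y.

[1] `<path>` open polyline, #000000→engrave S104 F2664: (118.927,133.587) → (59.172,224.882) → (201.984,210.932)

[2] `<polygon>` regular polygon, #000000→engrave S104 F2664: (81.435,16.235) → (70.232,30.585) → (80.418,45.673) → (97.916,40.648) → (98.544,22.454) → (81.435,16.235) (closed)

[3] `<polygon>` closed polygon, #000000→engrave S104 F2664: (166.634,18.570) → (34.285,124.214) → (26.940,247.728) → (213.412,245.215) → (24.353,131.687) → (166.634,18.570) (closed)

[4] `<path>` regular polygon, #000000→engrave S104 F2664: (151.795,54.142) → (144.640,86.274) → (168.890,108.536) → (200.295,98.666) → (207.450,66.534) → (183.200,44.272) → (151.795,54.142) (closed)

[5] `<path>` closed polygon, #000000→engrave S104 F2664: (249.159,84.905) → (246.823,117.190) → (146.030,236.931) → (249.159,84.905) (closed)

G21
G90
G0 X118.927 Y133.587
M4 S104
G01 X59.172 Y224.882 F2664
G01 X201.984 Y210.932
M5
G0 X81.435 Y16.235
M4 S104
G01 X70.232 Y30.585 F2664
G01 X80.418 Y45.673
G01 X97.916 Y40.648
G01 X98.544 Y22.454
G01 X81.435 Y16.235
M5
G0 X166.634 Y18.570
M4 S104
G01 X34.285 Y124.214 F2664
G01 X26.940 Y247.728
G01 X213.412 Y245.215
G01 X24.353 Y131.687
G01 X166.634 Y18.570
M5
G0 X151.795 Y54.142
M4 S104
G01 X144.640 Y86.274 F2664
G01 X168.890 Y108.536
G01 X200.295 Y98.666
G01 X207.450 Y66.534
G01 X183.200 Y44.272
G01 X151.795 Y54.142
M5
G0 X249.159 Y84.905
M4 S104
G01 X246.823 Y117.190 F2664
G01 X146.030 Y236.931
G01 X249.159 Y84.905
M5
G0 X0.000 Y0.000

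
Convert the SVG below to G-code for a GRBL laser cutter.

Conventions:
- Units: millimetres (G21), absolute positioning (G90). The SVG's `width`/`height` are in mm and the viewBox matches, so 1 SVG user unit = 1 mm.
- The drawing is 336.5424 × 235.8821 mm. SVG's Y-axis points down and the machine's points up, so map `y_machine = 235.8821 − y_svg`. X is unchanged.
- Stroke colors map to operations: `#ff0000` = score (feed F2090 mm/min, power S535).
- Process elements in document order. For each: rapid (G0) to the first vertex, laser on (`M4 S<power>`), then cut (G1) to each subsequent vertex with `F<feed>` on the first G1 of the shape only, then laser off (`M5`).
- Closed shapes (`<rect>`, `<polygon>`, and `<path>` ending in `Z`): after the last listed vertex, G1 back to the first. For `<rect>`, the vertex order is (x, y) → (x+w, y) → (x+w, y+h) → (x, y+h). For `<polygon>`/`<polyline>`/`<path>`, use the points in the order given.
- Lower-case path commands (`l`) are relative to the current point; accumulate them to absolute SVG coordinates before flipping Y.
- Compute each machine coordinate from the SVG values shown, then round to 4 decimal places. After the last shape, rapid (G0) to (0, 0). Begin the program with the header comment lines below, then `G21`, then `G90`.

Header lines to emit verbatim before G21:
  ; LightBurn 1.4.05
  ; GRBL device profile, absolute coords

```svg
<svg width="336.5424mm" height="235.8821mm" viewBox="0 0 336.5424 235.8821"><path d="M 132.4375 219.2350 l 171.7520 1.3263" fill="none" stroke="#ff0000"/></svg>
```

Since the viewBox matches the mm dimensions, user units are millimetres directly. The only transform is the Y-flip y_m = 235.8821 − y_svg.

Shape 1 is a line segment drawn with `<path>`. Its stroke #ff0000 means score at S535, F2090. After flipping Y the toolpath is (132.4375,16.6471) → (304.1895,15.3208).

; LightBurn 1.4.05
; GRBL device profile, absolute coords
G21
G90
G0 X132.4375 Y16.6471
M4 S535
G1 X304.1895 Y15.3208 F2090
M5
G0 X0.0000 Y0.0000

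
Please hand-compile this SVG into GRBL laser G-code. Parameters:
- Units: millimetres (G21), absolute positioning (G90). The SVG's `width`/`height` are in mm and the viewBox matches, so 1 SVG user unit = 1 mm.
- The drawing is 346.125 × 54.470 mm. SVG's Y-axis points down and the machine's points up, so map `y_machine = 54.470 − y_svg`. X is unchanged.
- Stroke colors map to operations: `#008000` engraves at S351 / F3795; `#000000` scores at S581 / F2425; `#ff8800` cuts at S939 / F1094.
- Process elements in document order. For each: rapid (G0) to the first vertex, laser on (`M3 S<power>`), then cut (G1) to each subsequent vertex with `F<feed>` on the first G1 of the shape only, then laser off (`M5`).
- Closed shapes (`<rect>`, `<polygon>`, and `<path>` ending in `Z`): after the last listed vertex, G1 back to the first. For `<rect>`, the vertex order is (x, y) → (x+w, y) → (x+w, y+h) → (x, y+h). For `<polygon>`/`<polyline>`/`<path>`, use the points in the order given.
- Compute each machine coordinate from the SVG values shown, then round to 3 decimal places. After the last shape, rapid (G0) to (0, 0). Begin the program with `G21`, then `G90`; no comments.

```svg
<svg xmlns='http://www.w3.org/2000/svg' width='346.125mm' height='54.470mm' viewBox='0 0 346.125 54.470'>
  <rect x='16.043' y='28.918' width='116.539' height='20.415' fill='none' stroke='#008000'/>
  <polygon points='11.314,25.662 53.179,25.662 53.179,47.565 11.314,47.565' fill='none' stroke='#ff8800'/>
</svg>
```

G21
G90
G0 X16.043 Y25.552
M3 S351
G1 X132.582 Y25.552 F3795
G1 X132.582 Y5.137
G1 X16.043 Y5.137
G1 X16.043 Y25.552
M5
G0 X11.314 Y28.808
M3 S939
G1 X53.179 Y28.808 F1094
G1 X53.179 Y6.905
G1 X11.314 Y6.905
G1 X11.314 Y28.808
M5
G0 X0.000 Y0.000

Since the viewBox matches the mm dimensions, user units are millimetres directly. The only transform is the Y-flip y_m = 54.470 − y_svg.

Shape 1 is a rectangle drawn with `<rect>`. Its stroke #008000 means engrave at S351, F3795. After flipping Y the toolpath is (16.043,25.552) → (132.582,25.552) → (132.582,5.137) → (16.043,5.137) → (16.043,25.552), returning to the start.

Shape 2 is a rectangle drawn with `<polygon>`. Its stroke #ff8800 means cut at S939, F1094. After flipping Y the toolpath is (11.314,28.808) → (53.179,28.808) → (53.179,6.905) → (11.314,6.905) → (11.314,28.808), returning to the start.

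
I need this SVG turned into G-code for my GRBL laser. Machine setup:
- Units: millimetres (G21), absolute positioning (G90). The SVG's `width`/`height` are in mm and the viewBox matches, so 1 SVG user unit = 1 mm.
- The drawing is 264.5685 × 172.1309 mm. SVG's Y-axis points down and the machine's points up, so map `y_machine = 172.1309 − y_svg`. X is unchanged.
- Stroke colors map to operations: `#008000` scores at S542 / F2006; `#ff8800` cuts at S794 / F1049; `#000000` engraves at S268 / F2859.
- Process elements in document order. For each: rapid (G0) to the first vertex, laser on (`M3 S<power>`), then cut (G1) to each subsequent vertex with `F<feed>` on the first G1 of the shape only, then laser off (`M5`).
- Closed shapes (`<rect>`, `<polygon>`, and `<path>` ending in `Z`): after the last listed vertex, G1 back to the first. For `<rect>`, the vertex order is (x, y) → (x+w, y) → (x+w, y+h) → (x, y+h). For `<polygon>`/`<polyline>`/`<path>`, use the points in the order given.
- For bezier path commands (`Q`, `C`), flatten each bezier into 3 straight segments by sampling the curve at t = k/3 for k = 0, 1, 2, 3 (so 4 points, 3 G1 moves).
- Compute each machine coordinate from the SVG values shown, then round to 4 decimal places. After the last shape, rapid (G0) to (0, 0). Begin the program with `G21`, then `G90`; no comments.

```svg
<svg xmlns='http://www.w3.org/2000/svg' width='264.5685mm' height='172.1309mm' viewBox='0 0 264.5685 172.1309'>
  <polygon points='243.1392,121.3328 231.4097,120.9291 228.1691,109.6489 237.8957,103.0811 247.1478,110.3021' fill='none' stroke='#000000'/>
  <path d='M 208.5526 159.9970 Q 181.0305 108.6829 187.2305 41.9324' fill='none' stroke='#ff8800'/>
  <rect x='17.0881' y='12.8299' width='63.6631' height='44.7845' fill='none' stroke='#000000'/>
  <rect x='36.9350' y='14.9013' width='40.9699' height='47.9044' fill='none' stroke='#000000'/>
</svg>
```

G21
G90
G0 X243.1392 Y50.7981
M3 S268
G1 X231.4097 Y51.2018 F2859
G1 X228.1691 Y62.4820
G1 X237.8957 Y69.0498
G1 X247.1478 Y61.8288
G1 X243.1392 Y50.7981
M5
G0 X208.5526 Y12.1339
M3 S794
G1 X193.9514 Y48.0585 F1049
G1 X186.8441 Y87.4133
G1 X187.2305 Y130.1985
M5
G0 X17.0881 Y159.3010
M3 S268
G1 X80.7512 Y159.3010 F2859
G1 X80.7512 Y114.5165
G1 X17.0881 Y114.5165
G1 X17.0881 Y159.3010
M5
G0 X36.9350 Y157.2296
M3 S268
G1 X77.9049 Y157.2296 F2859
G1 X77.9049 Y109.3252
G1 X36.9350 Y109.3252
G1 X36.9350 Y157.2296
M5
G0 X0.0000 Y0.0000

Since the viewBox matches the mm dimensions, user units are millimetres directly. The only transform is the Y-flip y_m = 172.1309 − y_svg.

Shape 1 is a regular polygon drawn with `<polygon>`. Its stroke #000000 means engrave at S268, F2859. After flipping Y the toolpath is (243.1392,50.7981) → (231.4097,51.2018) → (228.1691,62.4820) → (237.8957,69.0498) → (247.1478,61.8288) → (243.1392,50.7981), returning to the start.

Shape 2 is a quadratic bezier drawn with `<path>`. Its stroke #ff8800 means cut at S794, F1049. After flipping Y the toolpath is (208.5526,12.1339) → (193.9514,48.0585) → (186.8441,87.4133) → (187.2305,130.1985).

Shape 3 is a rectangle drawn with `<rect>`. Its stroke #000000 means engrave at S268, F2859. After flipping Y the toolpath is (17.0881,159.3010) → (80.7512,159.3010) → (80.7512,114.5165) → (17.0881,114.5165) → (17.0881,159.3010), returning to the start.

Shape 4 is a rectangle drawn with `<rect>`. Its stroke #000000 means engrave at S268, F2859. After flipping Y the toolpath is (36.9350,157.2296) → (77.9049,157.2296) → (77.9049,109.3252) → (36.9350,109.3252) → (36.9350,157.2296), returning to the start.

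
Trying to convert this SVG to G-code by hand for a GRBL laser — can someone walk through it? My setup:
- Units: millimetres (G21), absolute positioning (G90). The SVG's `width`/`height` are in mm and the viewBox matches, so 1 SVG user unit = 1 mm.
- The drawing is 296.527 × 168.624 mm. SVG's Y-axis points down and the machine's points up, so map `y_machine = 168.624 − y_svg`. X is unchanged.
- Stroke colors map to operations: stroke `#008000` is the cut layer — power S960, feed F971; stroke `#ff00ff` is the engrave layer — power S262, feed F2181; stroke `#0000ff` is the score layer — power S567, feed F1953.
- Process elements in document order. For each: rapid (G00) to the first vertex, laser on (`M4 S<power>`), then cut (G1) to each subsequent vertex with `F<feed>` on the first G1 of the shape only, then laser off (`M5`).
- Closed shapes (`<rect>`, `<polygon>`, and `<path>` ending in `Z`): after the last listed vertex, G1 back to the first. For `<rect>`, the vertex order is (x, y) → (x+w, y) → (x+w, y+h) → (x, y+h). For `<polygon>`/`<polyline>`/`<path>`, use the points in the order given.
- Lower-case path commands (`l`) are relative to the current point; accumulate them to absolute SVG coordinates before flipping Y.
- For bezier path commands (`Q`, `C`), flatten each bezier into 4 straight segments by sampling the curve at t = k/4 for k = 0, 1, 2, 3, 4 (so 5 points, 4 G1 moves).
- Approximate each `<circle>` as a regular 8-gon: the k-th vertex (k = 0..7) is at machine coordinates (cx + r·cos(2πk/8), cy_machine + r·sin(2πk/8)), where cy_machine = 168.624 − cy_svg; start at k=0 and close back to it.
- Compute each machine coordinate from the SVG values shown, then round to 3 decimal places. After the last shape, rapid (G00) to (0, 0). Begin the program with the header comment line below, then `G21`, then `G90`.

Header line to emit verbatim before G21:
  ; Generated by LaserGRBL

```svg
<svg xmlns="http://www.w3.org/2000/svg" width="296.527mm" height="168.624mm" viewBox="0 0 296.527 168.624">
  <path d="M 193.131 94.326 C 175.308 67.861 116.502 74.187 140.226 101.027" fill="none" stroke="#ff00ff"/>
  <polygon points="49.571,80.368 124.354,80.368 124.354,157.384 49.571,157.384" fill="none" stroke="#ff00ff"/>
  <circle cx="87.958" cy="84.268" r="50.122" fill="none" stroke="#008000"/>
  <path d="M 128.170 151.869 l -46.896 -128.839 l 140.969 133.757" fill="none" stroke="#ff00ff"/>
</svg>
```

viewBox `0 0 296.527 168.624` with mm width/height → 1 unit = 1 mm. Flip: y_m = 168.624 − y_svg.

**Shape 1** — `<path>` cubic bezier, stroke `#ff00ff` → engrave (S262, F2181). Control points (SVG): P0=(193.131,94.326), P1=(175.308,67.861), P2=(116.502,74.187), P3=(140.226,101.027); sampled at t=k/4. Machine vertices: (193.131,74.298) → (174.009,88.190) → (151.098,90.937) → (135.977,83.689) → (140.226,67.597). Open path.

**Shape 2** — `<polygon>` rectangle, stroke `#ff00ff` → engrave (S262, F2181). Machine vertices: (49.571,88.256) → (124.354,88.256) → (124.354,11.240) → (49.571,11.240) → (49.571,88.256). Closed: final G1 returns to the first vertex.

**Shape 3** — `<circle>` circle, stroke `#008000` → cut (S960, F971). Machine vertices: (138.080,84.356) → (123.400,119.798) → (87.958,134.478) → (52.516,119.798) → (37.836,84.356) → (52.516,48.914) → (87.958,34.234) → (123.400,48.914) → (138.080,84.356). Closed: final G1 returns to the first vertex.

**Shape 4** — `<path>` open polyline, stroke `#ff00ff` → engrave (S262, F2181). Machine vertices: (128.170,16.755) → (81.274,145.594) → (222.243,11.837). Open path.

; Generated by LaserGRBL
G21
G90
G00 X193.131 Y74.298
M4 S262
G1 X174.009 Y88.190 F2181
G1 X151.098 Y90.937
G1 X135.977 Y83.689
G1 X140.226 Y67.597
M5
G00 X49.571 Y88.256
M4 S262
G1 X124.354 Y88.256 F2181
G1 X124.354 Y11.240
G1 X49.571 Y11.240
G1 X49.571 Y88.256
M5
G00 X138.080 Y84.356
M4 S960
G1 X123.400 Y119.798 F971
G1 X87.958 Y134.478
G1 X52.516 Y119.798
G1 X37.836 Y84.356
G1 X52.516 Y48.914
G1 X87.958 Y34.234
G1 X123.400 Y48.914
G1 X138.080 Y84.356
M5
G00 X128.170 Y16.755
M4 S262
G1 X81.274 Y145.594 F2181
G1 X222.243 Y11.837
M5
G00 X0.000 Y0.000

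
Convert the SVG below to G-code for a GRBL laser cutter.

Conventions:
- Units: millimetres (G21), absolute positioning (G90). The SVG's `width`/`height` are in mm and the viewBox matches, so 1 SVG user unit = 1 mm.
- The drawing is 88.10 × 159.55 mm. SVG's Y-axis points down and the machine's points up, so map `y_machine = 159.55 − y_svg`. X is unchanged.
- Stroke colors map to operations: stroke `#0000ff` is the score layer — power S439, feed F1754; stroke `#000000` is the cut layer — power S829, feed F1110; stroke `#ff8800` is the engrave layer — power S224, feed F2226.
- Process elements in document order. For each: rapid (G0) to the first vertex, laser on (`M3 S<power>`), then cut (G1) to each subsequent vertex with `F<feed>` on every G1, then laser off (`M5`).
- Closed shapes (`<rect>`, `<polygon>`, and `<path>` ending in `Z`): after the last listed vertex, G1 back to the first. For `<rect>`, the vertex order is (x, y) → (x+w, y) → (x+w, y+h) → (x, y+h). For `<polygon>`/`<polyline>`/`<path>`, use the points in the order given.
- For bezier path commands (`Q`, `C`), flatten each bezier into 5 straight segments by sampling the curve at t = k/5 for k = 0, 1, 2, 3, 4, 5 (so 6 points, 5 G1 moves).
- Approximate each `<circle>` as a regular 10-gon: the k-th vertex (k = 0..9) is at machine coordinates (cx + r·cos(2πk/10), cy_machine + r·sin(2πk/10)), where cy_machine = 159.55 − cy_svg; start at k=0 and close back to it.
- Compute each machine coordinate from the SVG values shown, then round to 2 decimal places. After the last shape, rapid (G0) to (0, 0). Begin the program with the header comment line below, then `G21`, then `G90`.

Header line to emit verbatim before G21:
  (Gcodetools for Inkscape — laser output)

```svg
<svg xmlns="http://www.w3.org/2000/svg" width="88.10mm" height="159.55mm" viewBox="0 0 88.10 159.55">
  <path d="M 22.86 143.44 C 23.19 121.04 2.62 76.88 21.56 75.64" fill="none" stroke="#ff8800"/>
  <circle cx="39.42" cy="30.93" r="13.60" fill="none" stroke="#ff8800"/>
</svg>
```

(Gcodetools for Inkscape — laser output)
G21
G90
G0 X22.86 Y16.11
M3 S224
G1 X21.03 Y31.64 F2226
G1 X17.09 Y49.30 F2226
G1 X13.93 Y65.96 F2226
G1 X14.45 Y78.53 F2226
G1 X21.56 Y83.91 F2226
M5
G0 X53.02 Y128.62
M3 S224
G1 X50.42 Y136.61 F2226
G1 X43.62 Y141.55 F2226
G1 X35.22 Y141.55 F2226
G1 X28.42 Y136.61 F2226
G1 X25.82 Y128.62 F2226
G1 X28.42 Y120.63 F2226
G1 X35.22 Y115.69 F2226
G1 X43.62 Y115.69 F2226
G1 X50.42 Y120.63 F2226
G1 X53.02 Y128.62 F2226
M5
G0 X0.00 Y0.00

viewBox `0 0 88.10 159.55` with mm width/height → 1 unit = 1 mm. Flip: y_m = 159.55 − y_svg.

**Shape 1** — `<path>` cubic bezier, stroke `#ff8800` → engrave (S224, F2226). Control points (SVG): P0=(22.86,143.44), P1=(23.19,121.04), P2=(2.62,76.88), P3=(21.56,75.64); sampled at t=k/5. Machine vertices: (22.86,16.11) → (21.03,31.64) → (17.09,49.30) → (13.93,65.96) → (14.45,78.53) → (21.56,83.91). Open path.

**Shape 2** — `<circle>` circle, stroke `#ff8800` → engrave (S224, F2226). Machine vertices: (53.02,128.62) → (50.42,136.61) → (43.62,141.55) → (35.22,141.55) → (28.42,136.61) → (25.82,128.62) → (28.42,120.63) → (35.22,115.69) → (43.62,115.69) → (50.42,120.63) → (53.02,128.62). Closed: final G1 returns to the first vertex.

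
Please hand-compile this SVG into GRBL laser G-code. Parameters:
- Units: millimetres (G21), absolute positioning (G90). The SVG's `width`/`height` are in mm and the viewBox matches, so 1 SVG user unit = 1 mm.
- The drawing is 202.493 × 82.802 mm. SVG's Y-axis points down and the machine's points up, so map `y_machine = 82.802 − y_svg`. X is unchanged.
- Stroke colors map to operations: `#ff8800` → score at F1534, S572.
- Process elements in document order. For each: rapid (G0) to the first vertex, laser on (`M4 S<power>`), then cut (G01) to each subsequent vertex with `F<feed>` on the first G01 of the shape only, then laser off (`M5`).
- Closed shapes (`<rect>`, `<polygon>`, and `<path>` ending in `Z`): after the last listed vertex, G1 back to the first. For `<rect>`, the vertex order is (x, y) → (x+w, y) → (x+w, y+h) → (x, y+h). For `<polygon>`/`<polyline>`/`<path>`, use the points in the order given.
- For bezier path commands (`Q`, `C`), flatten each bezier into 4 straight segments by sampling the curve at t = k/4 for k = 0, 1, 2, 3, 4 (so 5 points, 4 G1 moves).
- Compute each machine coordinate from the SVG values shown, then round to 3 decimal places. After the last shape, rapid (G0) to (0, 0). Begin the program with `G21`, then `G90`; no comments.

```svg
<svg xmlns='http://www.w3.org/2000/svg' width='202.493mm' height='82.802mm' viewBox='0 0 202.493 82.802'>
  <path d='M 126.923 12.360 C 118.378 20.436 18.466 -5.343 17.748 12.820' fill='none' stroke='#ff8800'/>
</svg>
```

1 u = 1 mm; y_m = 82.802 − y.

[1] `<path>` cubic bezier, #ff8800→score S572 F1534: (126.923,70.442) → (106.360,69.517) → (69.400,73.995) → (33.908,76.581) → (17.748,69.982)

G21
G90
G0 X126.923 Y70.442
M4 S572
G01 X106.360 Y69.517 F1534
G01 X69.400 Y73.995
G01 X33.908 Y76.581
G01 X17.748 Y69.982
M5
G0 X0.000 Y0.000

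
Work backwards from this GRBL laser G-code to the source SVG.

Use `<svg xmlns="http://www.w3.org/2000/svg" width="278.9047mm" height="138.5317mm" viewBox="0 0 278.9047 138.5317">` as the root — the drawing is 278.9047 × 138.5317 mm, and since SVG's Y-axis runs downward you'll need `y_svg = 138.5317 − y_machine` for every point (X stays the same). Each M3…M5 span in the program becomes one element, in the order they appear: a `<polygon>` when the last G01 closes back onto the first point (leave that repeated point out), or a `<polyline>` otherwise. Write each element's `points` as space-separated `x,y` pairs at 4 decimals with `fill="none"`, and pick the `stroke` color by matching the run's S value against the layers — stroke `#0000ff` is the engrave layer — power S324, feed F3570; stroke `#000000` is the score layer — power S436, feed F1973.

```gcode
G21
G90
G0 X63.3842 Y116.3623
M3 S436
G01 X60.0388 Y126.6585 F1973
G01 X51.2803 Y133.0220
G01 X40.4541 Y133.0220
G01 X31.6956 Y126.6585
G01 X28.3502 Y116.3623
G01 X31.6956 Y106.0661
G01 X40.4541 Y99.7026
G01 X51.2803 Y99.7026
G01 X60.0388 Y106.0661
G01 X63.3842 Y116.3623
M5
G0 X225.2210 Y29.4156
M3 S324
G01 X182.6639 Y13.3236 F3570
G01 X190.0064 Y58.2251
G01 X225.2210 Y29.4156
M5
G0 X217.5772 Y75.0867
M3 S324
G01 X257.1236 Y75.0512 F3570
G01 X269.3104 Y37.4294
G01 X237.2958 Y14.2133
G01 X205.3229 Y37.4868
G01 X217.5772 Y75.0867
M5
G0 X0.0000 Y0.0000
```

<svg xmlns="http://www.w3.org/2000/svg" width="278.9047mm" height="138.5317mm" viewBox="0 0 278.9047 138.5317">
  <polygon points="63.3842,22.1694 60.0388,11.8732 51.2803,5.5097 40.4541,5.5097 31.6956,11.8732 28.3502,22.1694 31.6956,32.4656 40.4541,38.8291 51.2803,38.8291 60.0388,32.4656" fill="none" stroke="#000000"/>
  <polygon points="225.2210,109.1161 182.6639,125.2081 190.0064,80.3066" fill="none" stroke="#0000ff"/>
  <polygon points="217.5772,63.4450 257.1236,63.4805 269.3104,101.1023 237.2958,124.3184 205.3229,101.0449" fill="none" stroke="#0000ff"/>
</svg>

Machine Y-up, SVG Y-down with viewBox height 138.5317, so y_svg = 138.5317 − y_machine; X carries over.

Run 1: S436 ⇒ score layer `#000000`. The run returns to its start, so emit a `<polygon>` with points (Y-flipped): 63.3842,22.1694 60.0388,11.8732 51.2803,5.5097 40.4541,5.5097 31.6956,11.8732 28.3502,22.1694 31.6956,32.4656 40.4541,38.8291 51.2803,38.8291 60.0388,32.4656.

Run 2: power S324 maps to stroke `#0000ff` (engrave). The run returns to its start, so emit a `<polygon>` with points (Y-flipped): 225.2210,109.1161 182.6639,125.2081 190.0064,80.3066.

Run 3: power S324 maps to stroke `#0000ff` (engrave). The run returns to its start, so emit a `<polygon>` with points (Y-flipped): 217.5772,63.4450 257.1236,63.4805 269.3104,101.1023 237.2958,124.3184 205.3229,101.0449.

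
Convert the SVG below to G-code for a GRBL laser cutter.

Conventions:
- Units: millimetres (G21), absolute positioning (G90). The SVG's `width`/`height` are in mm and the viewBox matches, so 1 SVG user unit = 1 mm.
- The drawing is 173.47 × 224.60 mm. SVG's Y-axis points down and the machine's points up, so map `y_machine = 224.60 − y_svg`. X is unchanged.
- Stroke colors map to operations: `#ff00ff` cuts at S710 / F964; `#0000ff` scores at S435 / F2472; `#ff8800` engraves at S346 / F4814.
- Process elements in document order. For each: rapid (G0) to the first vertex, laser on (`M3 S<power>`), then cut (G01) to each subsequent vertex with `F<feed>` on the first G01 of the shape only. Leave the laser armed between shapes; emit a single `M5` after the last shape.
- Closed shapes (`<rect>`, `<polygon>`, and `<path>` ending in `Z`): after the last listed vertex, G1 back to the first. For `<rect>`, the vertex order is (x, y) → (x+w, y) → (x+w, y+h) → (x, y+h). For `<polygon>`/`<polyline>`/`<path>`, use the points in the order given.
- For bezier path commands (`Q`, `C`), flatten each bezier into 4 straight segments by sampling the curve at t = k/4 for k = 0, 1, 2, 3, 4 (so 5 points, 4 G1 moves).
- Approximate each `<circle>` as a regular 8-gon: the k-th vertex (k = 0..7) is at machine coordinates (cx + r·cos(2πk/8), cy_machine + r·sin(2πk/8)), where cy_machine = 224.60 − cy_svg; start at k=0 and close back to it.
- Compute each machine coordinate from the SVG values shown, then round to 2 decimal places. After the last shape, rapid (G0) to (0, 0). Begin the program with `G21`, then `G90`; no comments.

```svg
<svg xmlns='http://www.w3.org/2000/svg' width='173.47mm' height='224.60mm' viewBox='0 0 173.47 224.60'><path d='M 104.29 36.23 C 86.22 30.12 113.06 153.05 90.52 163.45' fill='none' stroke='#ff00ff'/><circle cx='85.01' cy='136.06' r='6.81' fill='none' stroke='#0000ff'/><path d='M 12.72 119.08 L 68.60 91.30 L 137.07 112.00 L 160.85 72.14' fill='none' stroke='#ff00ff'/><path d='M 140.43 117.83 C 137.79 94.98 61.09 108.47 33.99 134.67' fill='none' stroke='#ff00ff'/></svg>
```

1 u = 1 mm; y_m = 224.60 − y.

[1] `<path>` cubic bezier, #ff00ff→cut S710 F964: (104.29,188.37) → (97.68,172.53) → (99.08,130.95) → (99.64,86.27) → (90.52,61.15)

[2] `<circle>` circle, #0000ff→score S435 F2472: (91.82,88.54) → (89.83,93.36) → (85.01,95.35) → (80.19,93.36) → (78.20,88.54) → (80.19,83.72) → (85.01,81.73) → (89.83,83.72) → (91.82,88.54) (closed)

[3] `<path>` open polyline, #ff00ff→cut S710 F964: (12.72,105.52) → (68.60,133.30) → (137.07,112.60) → (160.85,152.46)

[4] `<path>` cubic bezier, #ff00ff→cut S710 F964: (140.43,106.77) → (126.50,117.46) → (96.38,116.74) → (61.68,106.83) → (33.99,89.93)

G21
G90
G0 X104.29 Y188.37
M3 S710
G01 X97.68 Y172.53 F964
G01 X99.08 Y130.95
G01 X99.64 Y86.27
G01 X90.52 Y61.15
G0 X91.82 Y88.54
M3 S435
G01 X89.83 Y93.36 F2472
G01 X85.01 Y95.35
G01 X80.19 Y93.36
G01 X78.20 Y88.54
G01 X80.19 Y83.72
G01 X85.01 Y81.73
G01 X89.83 Y83.72
G01 X91.82 Y88.54
G0 X12.72 Y105.52
M3 S710
G01 X68.60 Y133.30 F964
G01 X137.07 Y112.60
G01 X160.85 Y152.46
G0 X140.43 Y106.77
M3 S710
G01 X126.50 Y117.46 F964
G01 X96.38 Y116.74
G01 X61.68 Y106.83
G01 X33.99 Y89.93
M5
G0 X0.00 Y0.00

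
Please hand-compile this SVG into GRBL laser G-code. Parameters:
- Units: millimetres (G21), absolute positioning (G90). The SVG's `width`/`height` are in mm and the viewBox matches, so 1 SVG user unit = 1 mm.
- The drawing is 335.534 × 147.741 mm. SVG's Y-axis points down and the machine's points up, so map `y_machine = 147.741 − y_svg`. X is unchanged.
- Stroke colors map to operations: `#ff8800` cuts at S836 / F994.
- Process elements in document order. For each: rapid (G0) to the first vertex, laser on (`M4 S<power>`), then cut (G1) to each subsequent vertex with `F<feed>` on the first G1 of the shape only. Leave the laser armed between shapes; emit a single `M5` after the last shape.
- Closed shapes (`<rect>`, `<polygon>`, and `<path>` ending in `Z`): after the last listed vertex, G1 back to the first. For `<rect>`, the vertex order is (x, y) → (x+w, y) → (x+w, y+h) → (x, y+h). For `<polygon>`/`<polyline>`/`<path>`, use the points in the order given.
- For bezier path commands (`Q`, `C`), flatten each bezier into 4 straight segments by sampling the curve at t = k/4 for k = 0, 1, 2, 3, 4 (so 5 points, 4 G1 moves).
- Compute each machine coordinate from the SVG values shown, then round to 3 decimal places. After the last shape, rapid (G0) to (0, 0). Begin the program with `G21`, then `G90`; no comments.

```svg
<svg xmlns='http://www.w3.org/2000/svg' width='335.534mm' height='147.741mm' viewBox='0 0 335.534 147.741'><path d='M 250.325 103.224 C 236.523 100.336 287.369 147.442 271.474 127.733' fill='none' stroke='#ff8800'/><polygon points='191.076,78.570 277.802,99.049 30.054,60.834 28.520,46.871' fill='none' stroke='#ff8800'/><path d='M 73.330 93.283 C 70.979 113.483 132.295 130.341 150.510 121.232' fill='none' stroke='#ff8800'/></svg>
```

viewBox `0 0 335.534 147.741` with mm width/height → 1 unit = 1 mm. Flip: y_m = 147.741 − y_svg.

**Shape 1** — `<path>` cubic bezier, stroke `#ff8800` → cut (S836, F994). Control points (SVG): P0=(250.325,103.224), P1=(236.523,100.336), P2=(287.369,147.442), P3=(271.474,127.733); sampled at t=k/4. Machine vertices: (250.325,44.517) → (250.042,39.134) → (261.684,25.955) → (272.934,15.929) → (271.474,20.008). Open path.

**Shape 2** — `<polygon>` closed polygon, stroke `#ff8800` → cut (S836, F994). Machine vertices: (191.076,69.171) → (277.802,48.692) → (30.054,86.907) → (28.520,100.870) → (191.076,69.171). Closed: final G1 returns to the first vertex.

**Shape 3** — `<path>` cubic bezier, stroke `#ff8800` → cut (S836, F994). Control points (SVG): P0=(73.330,93.283), P1=(70.979,113.483), P2=(132.295,130.341), P3=(150.510,121.232); sampled at t=k/4. Machine vertices: (73.330,54.458) → (81.836,40.288) → (104.208,29.493) → (130.436,24.193) → (150.510,26.509). Open path.

G21
G90
G0 X250.325 Y44.517
M4 S836
G1 X250.042 Y39.134 F994
G1 X261.684 Y25.955
G1 X272.934 Y15.929
G1 X271.474 Y20.008
G0 X191.076 Y69.171
M4 S836
G1 X277.802 Y48.692 F994
G1 X30.054 Y86.907
G1 X28.520 Y100.870
G1 X191.076 Y69.171
G0 X73.330 Y54.458
M4 S836
G1 X81.836 Y40.288 F994
G1 X104.208 Y29.493
G1 X130.436 Y24.193
G1 X150.510 Y26.509
M5
G0 X0.000 Y0.000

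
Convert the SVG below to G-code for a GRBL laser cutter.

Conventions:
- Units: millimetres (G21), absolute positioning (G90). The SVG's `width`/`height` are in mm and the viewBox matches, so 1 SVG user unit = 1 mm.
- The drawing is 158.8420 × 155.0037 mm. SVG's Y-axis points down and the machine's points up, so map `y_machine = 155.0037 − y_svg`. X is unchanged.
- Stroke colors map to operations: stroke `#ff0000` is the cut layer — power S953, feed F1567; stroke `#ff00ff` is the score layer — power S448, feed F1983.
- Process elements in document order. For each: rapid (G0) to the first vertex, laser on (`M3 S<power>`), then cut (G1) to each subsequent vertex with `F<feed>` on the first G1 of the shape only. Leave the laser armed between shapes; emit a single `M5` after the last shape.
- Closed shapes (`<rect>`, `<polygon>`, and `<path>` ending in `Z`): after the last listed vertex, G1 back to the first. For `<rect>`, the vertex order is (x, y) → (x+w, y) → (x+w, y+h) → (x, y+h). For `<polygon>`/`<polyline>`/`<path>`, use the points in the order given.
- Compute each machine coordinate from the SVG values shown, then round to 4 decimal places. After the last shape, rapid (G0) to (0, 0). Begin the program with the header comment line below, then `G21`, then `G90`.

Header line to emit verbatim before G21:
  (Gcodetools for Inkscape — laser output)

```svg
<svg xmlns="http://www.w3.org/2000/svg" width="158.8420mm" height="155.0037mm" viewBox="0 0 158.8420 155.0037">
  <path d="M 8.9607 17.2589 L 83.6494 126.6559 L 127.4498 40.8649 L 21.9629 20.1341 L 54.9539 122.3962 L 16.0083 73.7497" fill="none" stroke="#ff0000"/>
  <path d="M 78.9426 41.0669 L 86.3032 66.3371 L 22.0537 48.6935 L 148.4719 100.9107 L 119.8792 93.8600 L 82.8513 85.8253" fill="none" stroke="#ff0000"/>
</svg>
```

Since the viewBox matches the mm dimensions, user units are millimetres directly. The only transform is the Y-flip y_m = 155.0037 − y_svg.

Shape 1 is a open polyline drawn with `<path>`. Its stroke #ff0000 means cut at S953, F1567. After flipping Y the toolpath is (8.9607,137.7448) → (83.6494,28.3478) → (127.4498,114.1388) → (21.9629,134.8696) → (54.9539,32.6075) → (16.0083,81.2540).

Shape 2 is a open polyline drawn with `<path>`. Its stroke #ff0000 means cut at S953, F1567. After flipping Y the toolpath is (78.9426,113.9368) → (86.3032,88.6666) → (22.0537,106.3102) → (148.4719,54.0930) → (119.8792,61.1437) → (82.8513,69.1784).

(Gcodetools for Inkscape — laser output)
G21
G90
G0 X8.9607 Y137.7448
M3 S953
G1 X83.6494 Y28.3478 F1567
G1 X127.4498 Y114.1388
G1 X21.9629 Y134.8696
G1 X54.9539 Y32.6075
G1 X16.0083 Y81.2540
G0 X78.9426 Y113.9368
M3 S953
G1 X86.3032 Y88.6666 F1567
G1 X22.0537 Y106.3102
G1 X148.4719 Y54.0930
G1 X119.8792 Y61.1437
G1 X82.8513 Y69.1784
M5
G0 X0.0000 Y0.0000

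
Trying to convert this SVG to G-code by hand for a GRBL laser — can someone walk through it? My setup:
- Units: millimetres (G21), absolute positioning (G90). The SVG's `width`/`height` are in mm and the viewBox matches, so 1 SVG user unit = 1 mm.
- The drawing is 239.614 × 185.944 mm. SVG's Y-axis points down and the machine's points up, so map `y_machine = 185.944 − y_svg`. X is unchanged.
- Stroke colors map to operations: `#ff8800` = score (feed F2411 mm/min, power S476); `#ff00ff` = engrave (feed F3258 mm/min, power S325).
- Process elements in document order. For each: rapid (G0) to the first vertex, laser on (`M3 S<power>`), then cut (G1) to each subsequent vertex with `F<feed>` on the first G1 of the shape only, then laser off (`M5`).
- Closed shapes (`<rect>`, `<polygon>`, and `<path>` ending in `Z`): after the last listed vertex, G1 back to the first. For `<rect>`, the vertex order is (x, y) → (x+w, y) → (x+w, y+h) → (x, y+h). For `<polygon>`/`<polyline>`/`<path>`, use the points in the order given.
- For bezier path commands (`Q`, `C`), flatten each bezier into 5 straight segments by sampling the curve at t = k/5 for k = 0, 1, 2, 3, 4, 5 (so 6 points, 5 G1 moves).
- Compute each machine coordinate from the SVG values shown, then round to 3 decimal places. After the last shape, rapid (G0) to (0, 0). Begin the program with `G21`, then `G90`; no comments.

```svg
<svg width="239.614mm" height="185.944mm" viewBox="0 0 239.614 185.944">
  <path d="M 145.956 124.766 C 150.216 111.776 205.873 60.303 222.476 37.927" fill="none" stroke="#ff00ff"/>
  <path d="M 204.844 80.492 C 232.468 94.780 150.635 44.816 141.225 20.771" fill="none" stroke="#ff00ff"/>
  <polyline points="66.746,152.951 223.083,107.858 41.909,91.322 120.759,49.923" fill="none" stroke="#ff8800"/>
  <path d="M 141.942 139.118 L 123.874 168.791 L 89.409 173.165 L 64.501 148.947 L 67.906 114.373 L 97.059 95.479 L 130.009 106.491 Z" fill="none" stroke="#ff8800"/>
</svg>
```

G21
G90
G0 X145.956 Y61.178
M3 S325
G1 X153.956 Y73.049 F3258
G1 X169.950 Y90.913
G1 X189.595 Y111.524
G1 X208.551 Y131.640
G1 X222.476 Y148.017
M5
G0 X204.844 Y105.452
M3 S325
G1 X209.739 Y103.868 F3258
G1 X197.094 Y113.376
G1 X175.640 Y129.649
G1 X154.107 Y148.357
G1 X141.225 Y165.173
M5
G0 X66.746 Y32.993
M3 S476
G1 X223.083 Y78.086 F2411
G1 X41.909 Y94.622
G1 X120.759 Y136.021
M5
G0 X141.942 Y46.826
M3 S476
G1 X123.874 Y17.153 F2411
G1 X89.409 Y12.779
G1 X64.501 Y36.997
G1 X67.906 Y71.571
G1 X97.059 Y90.465
G1 X130.009 Y79.453
G1 X141.942 Y46.826
M5
G0 X0.000 Y0.000

Since the viewBox matches the mm dimensions, user units are millimetres directly. The only transform is the Y-flip y_m = 185.944 − y_svg.

Shape 1 is a cubic bezier drawn with `<path>`. Its stroke #ff00ff means engrave at S325, F3258. After flipping Y the toolpath is (145.956,61.178) → (153.956,73.049) → (169.950,90.913) → (189.595,111.524) → (208.551,131.640) → (222.476,148.017).

Shape 2 is a cubic bezier drawn with `<path>`. Its stroke #ff00ff means engrave at S325, F3258. After flipping Y the toolpath is (204.844,105.452) → (209.739,103.868) → (197.094,113.376) → (175.640,129.649) → (154.107,148.357) → (141.225,165.173).

Shape 3 is a open polyline drawn with `<polyline>`. Its stroke #ff8800 means score at S476, F2411. After flipping Y the toolpath is (66.746,32.993) → (223.083,78.086) → (41.909,94.622) → (120.759,136.021).

Shape 4 is a regular polygon drawn with `<path>`. Its stroke #ff8800 means score at S476, F2411. After flipping Y the toolpath is (141.942,46.826) → (123.874,17.153) → (89.409,12.779) → (64.501,36.997) → (67.906,71.571) → (97.059,90.465) → (130.009,79.453) → (141.942,46.826), returning to the start.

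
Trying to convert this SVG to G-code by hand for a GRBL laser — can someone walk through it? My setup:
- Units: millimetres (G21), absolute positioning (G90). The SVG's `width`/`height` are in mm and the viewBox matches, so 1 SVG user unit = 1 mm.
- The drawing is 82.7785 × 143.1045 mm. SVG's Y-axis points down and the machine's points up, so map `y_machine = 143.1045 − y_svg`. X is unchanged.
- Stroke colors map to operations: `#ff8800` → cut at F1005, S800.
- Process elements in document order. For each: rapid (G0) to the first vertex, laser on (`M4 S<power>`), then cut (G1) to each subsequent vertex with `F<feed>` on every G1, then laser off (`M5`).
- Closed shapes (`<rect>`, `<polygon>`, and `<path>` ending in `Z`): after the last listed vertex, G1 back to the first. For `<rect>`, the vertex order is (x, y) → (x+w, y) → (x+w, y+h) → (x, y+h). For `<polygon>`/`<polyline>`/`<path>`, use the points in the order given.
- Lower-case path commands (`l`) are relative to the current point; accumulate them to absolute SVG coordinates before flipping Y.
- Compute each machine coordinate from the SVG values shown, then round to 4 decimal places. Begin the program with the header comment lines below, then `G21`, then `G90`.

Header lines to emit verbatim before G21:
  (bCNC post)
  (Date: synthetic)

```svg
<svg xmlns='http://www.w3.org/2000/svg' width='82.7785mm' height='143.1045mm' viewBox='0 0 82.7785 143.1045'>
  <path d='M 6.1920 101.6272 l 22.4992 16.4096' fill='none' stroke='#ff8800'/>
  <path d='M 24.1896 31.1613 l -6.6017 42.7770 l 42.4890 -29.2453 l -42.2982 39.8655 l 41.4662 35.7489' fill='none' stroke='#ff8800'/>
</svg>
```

viewBox `0 0 82.7785 143.1045` with mm width/height → 1 unit = 1 mm. Flip: y_m = 143.1045 − y_svg.

**Shape 1** — `<path>` line segment, stroke `#ff8800` → cut (S800, F1005). Machine vertices: (6.1920,41.4773) → (28.6912,25.0677). Open path.

**Shape 2** — `<path>` open polyline, stroke `#ff8800` → cut (S800, F1005). Machine vertices: (24.1896,111.9432) → (17.5879,69.1662) → (60.0769,98.4115) → (17.7787,58.5460) → (59.2449,22.7971). Open path.

(bCNC post)
(Date: synthetic)
G21
G90
G0 X6.1920 Y41.4773
M4 S800
G1 X28.6912 Y25.0677 F1005
M5
G0 X24.1896 Y111.9432
M4 S800
G1 X17.5879 Y69.1662 F1005
G1 X60.0769 Y98.4115 F1005
G1 X17.7787 Y58.5460 F1005
G1 X59.2449 Y22.7971 F1005
M5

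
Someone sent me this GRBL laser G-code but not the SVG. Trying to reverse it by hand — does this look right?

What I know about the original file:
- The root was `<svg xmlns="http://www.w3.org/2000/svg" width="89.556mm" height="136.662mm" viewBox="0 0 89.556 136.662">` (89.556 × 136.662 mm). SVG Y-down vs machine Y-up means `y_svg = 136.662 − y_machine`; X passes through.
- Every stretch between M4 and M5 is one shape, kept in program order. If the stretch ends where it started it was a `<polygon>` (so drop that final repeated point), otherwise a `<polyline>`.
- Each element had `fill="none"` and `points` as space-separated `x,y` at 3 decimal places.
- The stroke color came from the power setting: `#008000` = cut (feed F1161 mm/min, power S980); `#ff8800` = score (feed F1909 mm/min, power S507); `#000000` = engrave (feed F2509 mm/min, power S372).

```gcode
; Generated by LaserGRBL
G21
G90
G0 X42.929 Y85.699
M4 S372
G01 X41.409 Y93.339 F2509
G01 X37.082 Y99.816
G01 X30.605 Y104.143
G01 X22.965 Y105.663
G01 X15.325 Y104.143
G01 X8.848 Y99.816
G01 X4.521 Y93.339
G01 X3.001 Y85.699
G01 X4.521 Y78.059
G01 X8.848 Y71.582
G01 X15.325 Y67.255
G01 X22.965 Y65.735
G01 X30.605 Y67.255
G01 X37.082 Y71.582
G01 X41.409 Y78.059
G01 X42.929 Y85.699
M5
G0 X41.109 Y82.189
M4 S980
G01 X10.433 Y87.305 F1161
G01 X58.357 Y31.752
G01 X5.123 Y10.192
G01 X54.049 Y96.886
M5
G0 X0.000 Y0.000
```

Machine Y-up, SVG Y-down with viewBox height 136.662, so y_svg = 136.662 − y_machine; X carries over.

Run 1: the run's S372 means `#000000` (engrave). The run returns to its start, so emit a `<polygon>` with points (Y-flipped): 42.929,50.963 41.409,43.323 37.082,36.846 30.605,32.519 22.965,30.999 15.325,32.519 8.848,36.846 4.521,43.323 3.001,50.963 4.521,58.603 8.848,65.080 15.325,69.407 22.965,70.927 30.605,69.407 37.082,65.080 41.409,58.603.

Run 2: power S980 maps to stroke `#008000` (cut). The run is open, so emit a `<polyline>` with points (Y-flipped): 41.109,54.473 10.433,49.357 58.357,104.910 5.123,126.470 54.049,39.776.

<svg xmlns="http://www.w3.org/2000/svg" width="89.556mm" height="136.662mm" viewBox="0 0 89.556 136.662">
  <polygon points="42.929,50.963 41.409,43.323 37.082,36.846 30.605,32.519 22.965,30.999 15.325,32.519 8.848,36.846 4.521,43.323 3.001,50.963 4.521,58.603 8.848,65.080 15.325,69.407 22.965,70.927 30.605,69.407 37.082,65.080 41.409,58.603" fill="none" stroke="#000000"/>
  <polyline points="41.109,54.473 10.433,49.357 58.357,104.910 5.123,126.470 54.049,39.776" fill="none" stroke="#008000"/>
</svg>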